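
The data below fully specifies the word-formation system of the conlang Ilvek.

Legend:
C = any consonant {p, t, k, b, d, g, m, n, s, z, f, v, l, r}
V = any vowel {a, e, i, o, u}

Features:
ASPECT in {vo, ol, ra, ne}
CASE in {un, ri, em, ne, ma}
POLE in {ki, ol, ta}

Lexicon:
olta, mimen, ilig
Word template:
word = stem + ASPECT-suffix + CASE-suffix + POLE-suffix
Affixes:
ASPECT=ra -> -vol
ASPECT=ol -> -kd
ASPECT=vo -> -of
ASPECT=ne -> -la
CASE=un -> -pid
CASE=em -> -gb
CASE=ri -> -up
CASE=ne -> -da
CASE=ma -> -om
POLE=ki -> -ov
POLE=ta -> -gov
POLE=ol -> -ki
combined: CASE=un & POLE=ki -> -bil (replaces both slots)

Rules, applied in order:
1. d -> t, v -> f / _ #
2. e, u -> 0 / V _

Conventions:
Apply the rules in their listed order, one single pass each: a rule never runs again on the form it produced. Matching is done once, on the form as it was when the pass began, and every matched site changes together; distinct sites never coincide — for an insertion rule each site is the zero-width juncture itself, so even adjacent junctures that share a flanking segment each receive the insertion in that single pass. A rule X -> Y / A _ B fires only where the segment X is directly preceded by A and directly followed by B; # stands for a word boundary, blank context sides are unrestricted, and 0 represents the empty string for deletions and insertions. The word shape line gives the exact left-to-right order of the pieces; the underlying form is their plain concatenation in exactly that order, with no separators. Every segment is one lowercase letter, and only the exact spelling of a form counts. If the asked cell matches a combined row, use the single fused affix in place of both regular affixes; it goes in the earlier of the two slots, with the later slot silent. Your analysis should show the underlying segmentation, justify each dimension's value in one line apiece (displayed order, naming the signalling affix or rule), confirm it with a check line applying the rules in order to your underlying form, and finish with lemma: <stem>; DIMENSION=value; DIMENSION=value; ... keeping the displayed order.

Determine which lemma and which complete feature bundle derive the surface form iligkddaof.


underlying: ilig-kd-da-ov
ASPECT=ol - signalled by the affix -kd
CASE=ne - signalled by the affix -da
POLE=ki - signalled by the affix -ov
check: iligkddaov -> iligkddaof -> iligkddaof
lemma: ilig; ASPECT=ol; CASE=ne; POLE=ki


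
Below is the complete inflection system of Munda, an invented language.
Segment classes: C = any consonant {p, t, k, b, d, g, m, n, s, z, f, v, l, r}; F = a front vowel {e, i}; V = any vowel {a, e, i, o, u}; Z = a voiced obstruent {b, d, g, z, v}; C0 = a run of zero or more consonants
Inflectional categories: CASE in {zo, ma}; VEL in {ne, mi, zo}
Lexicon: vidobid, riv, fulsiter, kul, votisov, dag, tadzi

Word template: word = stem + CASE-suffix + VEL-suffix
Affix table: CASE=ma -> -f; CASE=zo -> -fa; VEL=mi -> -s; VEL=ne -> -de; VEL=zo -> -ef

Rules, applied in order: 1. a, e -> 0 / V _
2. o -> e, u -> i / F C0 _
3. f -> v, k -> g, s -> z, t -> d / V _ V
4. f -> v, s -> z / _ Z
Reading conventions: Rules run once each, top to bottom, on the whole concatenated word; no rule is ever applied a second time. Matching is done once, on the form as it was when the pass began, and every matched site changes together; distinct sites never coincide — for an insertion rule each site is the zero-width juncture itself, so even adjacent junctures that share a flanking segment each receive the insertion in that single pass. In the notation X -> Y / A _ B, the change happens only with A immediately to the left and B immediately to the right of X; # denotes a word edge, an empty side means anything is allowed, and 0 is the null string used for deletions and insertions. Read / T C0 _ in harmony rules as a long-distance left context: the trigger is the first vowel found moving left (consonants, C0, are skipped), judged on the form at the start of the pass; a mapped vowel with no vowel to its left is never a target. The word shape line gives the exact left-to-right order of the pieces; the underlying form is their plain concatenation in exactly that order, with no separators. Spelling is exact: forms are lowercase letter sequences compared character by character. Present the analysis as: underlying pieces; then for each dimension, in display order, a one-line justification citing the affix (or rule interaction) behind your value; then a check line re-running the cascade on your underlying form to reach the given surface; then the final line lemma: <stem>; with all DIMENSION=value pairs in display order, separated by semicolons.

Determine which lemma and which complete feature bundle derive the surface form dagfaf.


underlying: dag-fa-ef
CASE=zo - signalled by the affix -fa
VEL=zo - signalled by the affix -ef
check: dagfaef -> dagfaf -> dagfaf -> dagfaf -> dagfaf
lemma: dag; CASE=zo; VEL=zo


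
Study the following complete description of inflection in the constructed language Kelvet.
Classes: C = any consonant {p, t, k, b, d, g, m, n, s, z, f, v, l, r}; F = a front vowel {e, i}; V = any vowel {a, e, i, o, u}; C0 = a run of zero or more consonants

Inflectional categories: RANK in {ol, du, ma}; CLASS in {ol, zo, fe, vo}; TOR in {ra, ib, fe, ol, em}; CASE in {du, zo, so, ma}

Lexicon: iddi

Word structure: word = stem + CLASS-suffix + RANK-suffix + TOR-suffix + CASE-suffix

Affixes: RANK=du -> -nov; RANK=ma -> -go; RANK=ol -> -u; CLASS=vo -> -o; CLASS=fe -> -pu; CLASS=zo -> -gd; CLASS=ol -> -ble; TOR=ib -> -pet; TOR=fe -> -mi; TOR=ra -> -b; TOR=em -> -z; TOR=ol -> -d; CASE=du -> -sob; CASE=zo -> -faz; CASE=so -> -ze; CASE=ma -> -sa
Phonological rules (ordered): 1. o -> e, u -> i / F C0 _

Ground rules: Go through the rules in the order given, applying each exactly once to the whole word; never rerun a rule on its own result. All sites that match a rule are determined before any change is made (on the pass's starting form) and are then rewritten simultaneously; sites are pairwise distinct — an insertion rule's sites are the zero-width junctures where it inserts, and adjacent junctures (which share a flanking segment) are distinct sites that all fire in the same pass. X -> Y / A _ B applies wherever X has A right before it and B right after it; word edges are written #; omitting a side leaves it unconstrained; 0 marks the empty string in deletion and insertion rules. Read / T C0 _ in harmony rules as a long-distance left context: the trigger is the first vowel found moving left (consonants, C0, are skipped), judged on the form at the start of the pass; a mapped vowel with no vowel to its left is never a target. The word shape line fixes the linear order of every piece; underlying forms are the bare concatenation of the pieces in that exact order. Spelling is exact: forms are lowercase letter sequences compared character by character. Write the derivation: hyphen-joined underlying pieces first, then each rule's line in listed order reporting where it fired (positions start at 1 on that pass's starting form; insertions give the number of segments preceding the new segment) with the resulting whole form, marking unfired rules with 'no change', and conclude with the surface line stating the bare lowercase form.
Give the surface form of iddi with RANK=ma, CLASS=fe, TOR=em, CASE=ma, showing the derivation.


underlying: iddi-pu-go-z-sa
1. o -> e, u -> i / F C0 _: fires at position(s) 6: iddipigozsa
surface: iddipigozsa


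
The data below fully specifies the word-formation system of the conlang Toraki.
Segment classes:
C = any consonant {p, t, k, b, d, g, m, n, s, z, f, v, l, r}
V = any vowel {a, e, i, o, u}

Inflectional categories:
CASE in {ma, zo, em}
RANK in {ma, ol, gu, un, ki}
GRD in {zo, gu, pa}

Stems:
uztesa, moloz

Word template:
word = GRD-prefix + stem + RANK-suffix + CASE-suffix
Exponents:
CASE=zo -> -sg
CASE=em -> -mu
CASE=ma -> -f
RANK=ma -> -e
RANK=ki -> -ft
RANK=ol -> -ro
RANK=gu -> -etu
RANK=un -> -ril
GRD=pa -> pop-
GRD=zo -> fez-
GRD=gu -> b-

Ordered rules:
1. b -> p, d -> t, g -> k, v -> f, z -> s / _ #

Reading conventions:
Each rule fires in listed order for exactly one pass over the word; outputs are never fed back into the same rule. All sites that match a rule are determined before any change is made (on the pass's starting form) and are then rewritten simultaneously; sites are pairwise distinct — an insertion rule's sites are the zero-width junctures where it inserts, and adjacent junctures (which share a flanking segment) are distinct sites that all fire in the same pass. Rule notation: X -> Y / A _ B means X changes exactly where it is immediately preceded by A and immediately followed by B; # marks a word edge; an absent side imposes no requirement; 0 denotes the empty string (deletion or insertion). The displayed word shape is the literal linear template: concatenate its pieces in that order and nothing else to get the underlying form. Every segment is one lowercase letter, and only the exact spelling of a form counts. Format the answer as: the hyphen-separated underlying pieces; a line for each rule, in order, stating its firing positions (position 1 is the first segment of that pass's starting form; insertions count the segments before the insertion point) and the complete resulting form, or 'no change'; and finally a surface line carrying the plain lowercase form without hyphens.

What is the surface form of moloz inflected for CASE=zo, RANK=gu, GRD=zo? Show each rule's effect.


underlying: fez-moloz-etu-sg
1. b -> p, d -> t, g -> k, v -> f, z -> s / _ #: fires at position(s) 13: fezmolozetusk
surface: fezmolozetusk


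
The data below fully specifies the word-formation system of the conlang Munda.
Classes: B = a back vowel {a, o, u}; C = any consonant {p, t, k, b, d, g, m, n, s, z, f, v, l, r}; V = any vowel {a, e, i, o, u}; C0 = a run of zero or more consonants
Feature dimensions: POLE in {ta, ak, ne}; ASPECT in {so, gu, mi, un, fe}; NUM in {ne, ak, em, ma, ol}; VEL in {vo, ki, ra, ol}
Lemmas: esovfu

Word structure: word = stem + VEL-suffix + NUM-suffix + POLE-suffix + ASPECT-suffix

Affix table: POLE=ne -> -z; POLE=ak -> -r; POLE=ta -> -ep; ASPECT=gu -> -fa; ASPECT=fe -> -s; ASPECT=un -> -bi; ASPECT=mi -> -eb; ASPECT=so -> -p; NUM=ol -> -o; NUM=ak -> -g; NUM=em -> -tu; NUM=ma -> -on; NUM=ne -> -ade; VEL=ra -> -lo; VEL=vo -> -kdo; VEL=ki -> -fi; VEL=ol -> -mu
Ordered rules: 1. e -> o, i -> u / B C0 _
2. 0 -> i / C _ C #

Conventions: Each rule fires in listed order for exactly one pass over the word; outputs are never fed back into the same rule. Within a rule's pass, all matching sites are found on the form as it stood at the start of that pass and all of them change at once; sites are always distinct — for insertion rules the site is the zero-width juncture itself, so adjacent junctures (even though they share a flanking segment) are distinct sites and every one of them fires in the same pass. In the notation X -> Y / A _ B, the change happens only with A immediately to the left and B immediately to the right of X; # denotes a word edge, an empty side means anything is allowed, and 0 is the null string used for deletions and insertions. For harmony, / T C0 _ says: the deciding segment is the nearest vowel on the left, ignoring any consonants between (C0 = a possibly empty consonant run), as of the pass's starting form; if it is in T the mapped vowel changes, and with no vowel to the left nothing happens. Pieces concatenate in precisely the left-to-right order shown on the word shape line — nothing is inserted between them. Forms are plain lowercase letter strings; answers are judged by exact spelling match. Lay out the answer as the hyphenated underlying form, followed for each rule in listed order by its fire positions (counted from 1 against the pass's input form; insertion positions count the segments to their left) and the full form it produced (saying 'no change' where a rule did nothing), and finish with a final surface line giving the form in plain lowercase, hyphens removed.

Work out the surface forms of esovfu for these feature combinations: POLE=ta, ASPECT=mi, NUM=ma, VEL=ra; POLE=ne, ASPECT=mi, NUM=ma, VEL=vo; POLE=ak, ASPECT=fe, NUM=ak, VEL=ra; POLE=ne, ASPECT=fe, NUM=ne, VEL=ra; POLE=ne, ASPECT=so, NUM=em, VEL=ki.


cell POLE=ta, ASPECT=mi, NUM=ma, VEL=ra:
underlying: esovfu-lo-on-ep-eb
1. e -> o, i -> u / B C0 _: fires at position(s) 11: esovfuloonopeb
2. 0 -> i / C _ C #: no change
surface: esovfuloonopeb

cell POLE=ne, ASPECT=mi, NUM=ma, VEL=vo:
underlying: esovfu-kdo-on-z-eb
1. e -> o, i -> u / B C0 _: fires at position(s) 13: esovfukdoonzob
2. 0 -> i / C _ C #: no change
surface: esovfukdoonzob

cell POLE=ak, ASPECT=fe, NUM=ak, VEL=ra:
underlying: esovfu-lo-g-r-s
1. e -> o, i -> u / B C0 _: no change
2. 0 -> i / C _ C #: inserts after position(s) 10: esovfulogris
surface: esovfulogris

cell POLE=ne, ASPECT=fe, NUM=ne, VEL=ra:
underlying: esovfu-lo-ade-z-s
1. e -> o, i -> u / B C0 _: fires at position(s) 11: esovfuloadozs
2. 0 -> i / C _ C #: inserts after position(s) 12: esovfuloadozis
surface: esovfuloadozis

cell POLE=ne, ASPECT=so, NUM=em, VEL=ki:
underlying: esovfu-fi-tu-z-p
1. e -> o, i -> u / B C0 _: fires at position(s) 8: esovfufutuzp
2. 0 -> i / C _ C #: inserts after position(s) 11: esovfufutuzip
surface: esovfufutuzip


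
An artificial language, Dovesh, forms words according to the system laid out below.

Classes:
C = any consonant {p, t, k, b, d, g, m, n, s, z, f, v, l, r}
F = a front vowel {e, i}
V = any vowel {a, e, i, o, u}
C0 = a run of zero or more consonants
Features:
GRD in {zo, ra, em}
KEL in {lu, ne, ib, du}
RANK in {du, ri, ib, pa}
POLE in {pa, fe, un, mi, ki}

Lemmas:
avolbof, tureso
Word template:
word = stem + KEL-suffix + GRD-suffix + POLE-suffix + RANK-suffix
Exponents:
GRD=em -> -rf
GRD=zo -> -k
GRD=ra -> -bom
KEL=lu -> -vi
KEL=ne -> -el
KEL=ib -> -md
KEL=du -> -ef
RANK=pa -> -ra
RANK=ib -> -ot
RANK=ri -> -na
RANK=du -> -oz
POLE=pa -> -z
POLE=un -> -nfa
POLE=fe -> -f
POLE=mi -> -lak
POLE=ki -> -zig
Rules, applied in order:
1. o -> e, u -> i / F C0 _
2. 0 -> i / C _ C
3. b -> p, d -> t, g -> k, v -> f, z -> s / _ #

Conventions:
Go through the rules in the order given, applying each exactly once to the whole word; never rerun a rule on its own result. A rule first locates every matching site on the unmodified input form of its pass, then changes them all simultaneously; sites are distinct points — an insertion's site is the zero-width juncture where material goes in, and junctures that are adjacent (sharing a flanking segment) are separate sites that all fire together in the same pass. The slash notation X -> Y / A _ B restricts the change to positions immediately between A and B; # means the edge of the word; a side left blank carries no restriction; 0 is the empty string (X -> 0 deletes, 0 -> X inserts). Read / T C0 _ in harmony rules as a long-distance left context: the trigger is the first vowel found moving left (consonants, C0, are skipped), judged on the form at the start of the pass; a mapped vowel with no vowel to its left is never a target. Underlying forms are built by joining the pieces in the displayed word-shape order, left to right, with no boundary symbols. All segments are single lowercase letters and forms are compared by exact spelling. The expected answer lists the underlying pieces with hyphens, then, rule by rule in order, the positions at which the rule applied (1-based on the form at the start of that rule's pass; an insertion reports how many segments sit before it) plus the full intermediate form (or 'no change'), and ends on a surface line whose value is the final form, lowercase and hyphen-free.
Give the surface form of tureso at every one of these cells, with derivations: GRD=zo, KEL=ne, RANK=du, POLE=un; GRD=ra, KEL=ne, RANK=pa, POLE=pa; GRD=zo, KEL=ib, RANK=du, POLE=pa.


cell GRD=zo, KEL=ne, RANK=du, POLE=un:
underlying: tureso-el-k-nfa-oz
1. o -> e, u -> i / F C0 _: fires at position(s) 6: tureseelknfaoz
2. 0 -> i / C _ C: inserts after position(s) 8, 9, 10: tureseelikinifaoz
3. b -> p, d -> t, g -> k, v -> f, z -> s / _ #: fires at position(s) 17: tureseelikinifaos
surface: tureseelikinifaos

cell GRD=ra, KEL=ne, RANK=pa, POLE=pa:
underlying: tureso-el-bom-z-ra
1. o -> e, u -> i / F C0 _: fires at position(s) 6, 10: tureseelbemzra
2. 0 -> i / C _ C: inserts after position(s) 8, 11, 12: tureseelibemizira
3. b -> p, d -> t, g -> k, v -> f, z -> s / _ #: no change
surface: tureseelibemizira

cell GRD=zo, KEL=ib, RANK=du, POLE=pa:
underlying: tureso-md-k-z-oz
1. o -> e, u -> i / F C0 _: fires at position(s) 6: turesemdkzoz
2. 0 -> i / C _ C: inserts after position(s) 7, 8, 9: turesemidikizoz
3. b -> p, d -> t, g -> k, v -> f, z -> s / _ #: fires at position(s) 15: turesemidikizos
surface: turesemidikizos


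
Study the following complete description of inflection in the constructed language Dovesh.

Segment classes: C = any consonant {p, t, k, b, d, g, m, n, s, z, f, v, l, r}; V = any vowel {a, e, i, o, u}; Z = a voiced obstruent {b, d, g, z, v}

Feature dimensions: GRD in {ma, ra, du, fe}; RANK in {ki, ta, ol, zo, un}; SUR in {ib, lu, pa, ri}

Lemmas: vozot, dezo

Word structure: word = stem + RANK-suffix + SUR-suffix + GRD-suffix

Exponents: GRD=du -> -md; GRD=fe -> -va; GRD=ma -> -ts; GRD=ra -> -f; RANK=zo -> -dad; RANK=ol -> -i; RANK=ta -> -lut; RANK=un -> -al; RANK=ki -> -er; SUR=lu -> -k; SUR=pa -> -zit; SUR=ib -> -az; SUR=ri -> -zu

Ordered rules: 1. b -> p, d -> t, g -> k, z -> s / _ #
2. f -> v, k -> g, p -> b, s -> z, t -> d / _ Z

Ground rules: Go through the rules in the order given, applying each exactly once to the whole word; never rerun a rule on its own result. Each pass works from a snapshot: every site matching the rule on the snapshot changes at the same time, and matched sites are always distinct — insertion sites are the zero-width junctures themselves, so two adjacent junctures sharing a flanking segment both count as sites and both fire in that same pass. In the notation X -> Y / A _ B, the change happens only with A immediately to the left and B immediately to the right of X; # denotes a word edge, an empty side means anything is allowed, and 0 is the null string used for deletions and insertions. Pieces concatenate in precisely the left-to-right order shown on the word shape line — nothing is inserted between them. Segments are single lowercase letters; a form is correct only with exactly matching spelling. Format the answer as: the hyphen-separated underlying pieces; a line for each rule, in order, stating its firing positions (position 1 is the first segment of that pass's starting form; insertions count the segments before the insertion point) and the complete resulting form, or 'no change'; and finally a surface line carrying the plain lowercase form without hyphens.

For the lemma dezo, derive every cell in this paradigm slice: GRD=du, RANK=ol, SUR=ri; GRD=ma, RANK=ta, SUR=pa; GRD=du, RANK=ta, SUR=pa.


cell GRD=du, RANK=ol, SUR=ri:
underlying: dezo-i-zu-md
1. b -> p, d -> t, g -> k, z -> s / _ #: fires at position(s) 9: dezoizumt
2. f -> v, k -> g, p -> b, s -> z, t -> d / _ Z: no change
surface: dezoizumt

cell GRD=ma, RANK=ta, SUR=pa:
underlying: dezo-lut-zit-ts
1. b -> p, d -> t, g -> k, z -> s / _ #: no change
2. f -> v, k -> g, p -> b, s -> z, t -> d / _ Z: fires at position(s) 7: dezoludzitts
surface: dezoludzitts

cell GRD=du, RANK=ta, SUR=pa:
underlying: dezo-lut-zit-md
1. b -> p, d -> t, g -> k, z -> s / _ #: fires at position(s) 12: dezolutzitmt
2. f -> v, k -> g, p -> b, s -> z, t -> d / _ Z: fires at position(s) 7: dezoludzitmt
surface: dezoludzitmt


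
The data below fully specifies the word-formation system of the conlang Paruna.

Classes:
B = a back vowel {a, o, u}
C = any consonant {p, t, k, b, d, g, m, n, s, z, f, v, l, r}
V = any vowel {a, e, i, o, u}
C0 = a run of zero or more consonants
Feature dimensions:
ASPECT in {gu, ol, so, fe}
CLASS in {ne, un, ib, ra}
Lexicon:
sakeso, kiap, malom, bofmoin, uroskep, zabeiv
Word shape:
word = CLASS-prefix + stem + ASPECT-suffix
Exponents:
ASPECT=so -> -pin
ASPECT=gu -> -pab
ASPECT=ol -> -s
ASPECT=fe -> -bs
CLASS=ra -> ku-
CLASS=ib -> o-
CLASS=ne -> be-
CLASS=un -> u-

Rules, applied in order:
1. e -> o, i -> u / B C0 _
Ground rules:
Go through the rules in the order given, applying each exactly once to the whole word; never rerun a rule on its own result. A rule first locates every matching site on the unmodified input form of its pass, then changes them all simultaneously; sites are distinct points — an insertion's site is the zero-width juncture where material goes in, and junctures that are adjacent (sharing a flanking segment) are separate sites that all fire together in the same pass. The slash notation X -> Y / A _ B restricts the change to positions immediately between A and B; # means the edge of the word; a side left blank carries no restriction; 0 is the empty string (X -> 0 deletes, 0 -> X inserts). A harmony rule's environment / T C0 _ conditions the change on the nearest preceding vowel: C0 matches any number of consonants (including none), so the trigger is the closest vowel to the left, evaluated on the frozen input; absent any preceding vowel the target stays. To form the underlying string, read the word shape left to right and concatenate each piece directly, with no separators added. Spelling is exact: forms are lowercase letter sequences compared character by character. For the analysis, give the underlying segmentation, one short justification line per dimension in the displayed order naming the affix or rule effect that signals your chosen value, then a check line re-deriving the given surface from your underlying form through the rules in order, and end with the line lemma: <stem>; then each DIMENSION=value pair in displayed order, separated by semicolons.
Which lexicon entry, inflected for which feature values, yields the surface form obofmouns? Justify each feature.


underlying: o-bofmoin-s
ASPECT=ol - signalled by the affix -s
CLASS=ib - signalled by the affix o-
check: obofmoins -> obofmouns
lemma: bofmoin; ASPECT=ol; CLASS=ib


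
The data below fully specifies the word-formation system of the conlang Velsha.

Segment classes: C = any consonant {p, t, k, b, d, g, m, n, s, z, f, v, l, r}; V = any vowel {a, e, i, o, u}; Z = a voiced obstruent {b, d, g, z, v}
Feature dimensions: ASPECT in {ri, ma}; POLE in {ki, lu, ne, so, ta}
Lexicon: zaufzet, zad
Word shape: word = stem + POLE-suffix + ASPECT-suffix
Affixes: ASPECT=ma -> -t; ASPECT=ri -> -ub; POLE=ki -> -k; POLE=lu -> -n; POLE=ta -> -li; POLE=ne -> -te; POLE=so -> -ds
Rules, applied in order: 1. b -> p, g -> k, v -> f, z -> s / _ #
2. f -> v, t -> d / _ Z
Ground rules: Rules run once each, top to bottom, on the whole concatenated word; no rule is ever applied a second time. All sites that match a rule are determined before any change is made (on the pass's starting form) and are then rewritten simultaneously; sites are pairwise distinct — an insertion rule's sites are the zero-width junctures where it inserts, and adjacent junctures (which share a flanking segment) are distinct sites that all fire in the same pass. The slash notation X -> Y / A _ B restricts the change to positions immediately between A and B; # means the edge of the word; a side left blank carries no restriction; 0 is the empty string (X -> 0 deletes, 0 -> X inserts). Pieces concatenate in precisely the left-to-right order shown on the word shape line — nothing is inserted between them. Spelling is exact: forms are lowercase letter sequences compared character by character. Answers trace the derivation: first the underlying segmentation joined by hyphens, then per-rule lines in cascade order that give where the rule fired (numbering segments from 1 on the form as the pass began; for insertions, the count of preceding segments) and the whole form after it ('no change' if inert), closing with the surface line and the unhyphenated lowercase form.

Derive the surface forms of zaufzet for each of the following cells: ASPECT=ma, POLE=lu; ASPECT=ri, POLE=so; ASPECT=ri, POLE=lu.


cell ASPECT=ma, POLE=lu:
underlying: zaufzet-n-t
1. b -> p, g -> k, v -> f, z -> s / _ #: no change
2. f -> v, t -> d / _ Z: fires at position(s) 4: zauvzetnt
surface: zauvzetnt

cell ASPECT=ri, POLE=so:
underlying: zaufzet-ds-ub
1. b -> p, g -> k, v -> f, z -> s / _ #: fires at position(s) 11: zaufzetdsup
2. f -> v, t -> d / _ Z: fires at position(s) 4, 7: zauvzeddsup
surface: zauvzeddsup

cell ASPECT=ri, POLE=lu:
underlying: zaufzet-n-ub
1. b -> p, g -> k, v -> f, z -> s / _ #: fires at position(s) 10: zaufzetnup
2. f -> v, t -> d / _ Z: fires at position(s) 4: zauvzetnup
surface: zauvzetnup


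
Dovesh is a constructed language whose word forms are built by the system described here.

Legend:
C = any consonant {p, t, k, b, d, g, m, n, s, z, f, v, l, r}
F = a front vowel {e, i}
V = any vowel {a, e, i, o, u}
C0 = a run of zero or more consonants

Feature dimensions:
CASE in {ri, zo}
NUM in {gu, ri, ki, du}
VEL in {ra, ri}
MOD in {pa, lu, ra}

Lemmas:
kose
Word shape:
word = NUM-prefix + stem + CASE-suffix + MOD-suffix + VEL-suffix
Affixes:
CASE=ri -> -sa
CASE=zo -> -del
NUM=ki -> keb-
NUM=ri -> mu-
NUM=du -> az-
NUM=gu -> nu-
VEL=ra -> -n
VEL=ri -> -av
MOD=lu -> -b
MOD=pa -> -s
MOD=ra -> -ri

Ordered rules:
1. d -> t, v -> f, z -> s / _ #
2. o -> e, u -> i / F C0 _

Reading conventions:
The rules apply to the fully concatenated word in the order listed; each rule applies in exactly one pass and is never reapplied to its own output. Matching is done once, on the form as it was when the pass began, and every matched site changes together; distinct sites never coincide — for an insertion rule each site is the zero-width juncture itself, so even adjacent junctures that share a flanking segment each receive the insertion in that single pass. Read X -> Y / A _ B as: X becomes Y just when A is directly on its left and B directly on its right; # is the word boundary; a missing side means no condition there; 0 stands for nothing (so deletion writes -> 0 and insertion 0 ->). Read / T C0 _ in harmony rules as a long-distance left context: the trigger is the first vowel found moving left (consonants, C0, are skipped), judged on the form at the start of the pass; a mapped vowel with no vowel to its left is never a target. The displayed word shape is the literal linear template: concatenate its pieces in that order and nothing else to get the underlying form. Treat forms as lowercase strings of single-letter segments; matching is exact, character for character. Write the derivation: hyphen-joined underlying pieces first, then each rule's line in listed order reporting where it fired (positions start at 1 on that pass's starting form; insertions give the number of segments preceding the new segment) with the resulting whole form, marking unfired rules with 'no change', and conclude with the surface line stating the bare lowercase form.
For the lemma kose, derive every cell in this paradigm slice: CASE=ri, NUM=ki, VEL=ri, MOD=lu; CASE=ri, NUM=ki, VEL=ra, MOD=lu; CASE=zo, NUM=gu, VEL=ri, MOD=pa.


cell CASE=ri, NUM=ki, VEL=ri, MOD=lu:
underlying: keb-kose-sa-b-av
1. d -> t, v -> f, z -> s / _ #: fires at position(s) 12: kebkosesabaf
2. o -> e, u -> i / F C0 _: fires at position(s) 5: kebkesesabaf
surface: kebkesesabaf

cell CASE=ri, NUM=ki, VEL=ra, MOD=lu:
underlying: keb-kose-sa-b-n
1. d -> t, v -> f, z -> s / _ #: no change
2. o -> e, u -> i / F C0 _: fires at position(s) 5: kebkesesabn
surface: kebkesesabn

cell CASE=zo, NUM=gu, VEL=ri, MOD=pa:
underlying: nu-kose-del-s-av
1. d -> t, v -> f, z -> s / _ #: fires at position(s) 12: nukosedelsaf
2. o -> e, u -> i / F C0 _: no change
surface: nukosedelsaf


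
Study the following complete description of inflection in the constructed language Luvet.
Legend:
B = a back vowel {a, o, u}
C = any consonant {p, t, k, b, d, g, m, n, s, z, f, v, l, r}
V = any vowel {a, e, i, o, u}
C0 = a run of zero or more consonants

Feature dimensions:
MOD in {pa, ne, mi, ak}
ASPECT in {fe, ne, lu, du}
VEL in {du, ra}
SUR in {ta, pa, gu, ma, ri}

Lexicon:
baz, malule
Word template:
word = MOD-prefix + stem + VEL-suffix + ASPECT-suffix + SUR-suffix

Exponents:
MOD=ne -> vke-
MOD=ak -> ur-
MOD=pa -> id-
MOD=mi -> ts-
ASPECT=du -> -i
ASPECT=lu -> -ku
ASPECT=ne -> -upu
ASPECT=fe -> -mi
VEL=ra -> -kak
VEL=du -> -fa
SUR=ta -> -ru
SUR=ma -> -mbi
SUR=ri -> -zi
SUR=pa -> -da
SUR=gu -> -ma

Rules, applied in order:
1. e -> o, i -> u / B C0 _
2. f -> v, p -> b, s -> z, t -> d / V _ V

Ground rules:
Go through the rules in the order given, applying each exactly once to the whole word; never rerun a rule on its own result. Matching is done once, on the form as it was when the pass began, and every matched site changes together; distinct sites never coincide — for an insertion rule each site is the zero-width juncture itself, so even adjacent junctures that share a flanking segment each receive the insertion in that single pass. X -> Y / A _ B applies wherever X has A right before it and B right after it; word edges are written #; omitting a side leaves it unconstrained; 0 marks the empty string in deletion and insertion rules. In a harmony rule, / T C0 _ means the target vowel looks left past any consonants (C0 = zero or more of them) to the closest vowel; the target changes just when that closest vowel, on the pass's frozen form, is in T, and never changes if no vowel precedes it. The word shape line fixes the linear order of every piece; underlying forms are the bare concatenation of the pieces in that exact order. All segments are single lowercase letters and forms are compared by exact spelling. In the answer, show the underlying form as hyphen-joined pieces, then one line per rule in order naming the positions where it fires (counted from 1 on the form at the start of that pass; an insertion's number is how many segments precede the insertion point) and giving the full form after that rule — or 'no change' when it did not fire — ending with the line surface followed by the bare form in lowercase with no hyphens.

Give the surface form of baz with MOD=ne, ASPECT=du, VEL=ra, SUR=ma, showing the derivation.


underlying: vke-baz-kak-i-mbi
1. e -> o, i -> u / B C0 _: fires at position(s) 10: vkebazkakumbi
2. f -> v, p -> b, s -> z, t -> d / V _ V: no change
surface: vkebazkakumbi


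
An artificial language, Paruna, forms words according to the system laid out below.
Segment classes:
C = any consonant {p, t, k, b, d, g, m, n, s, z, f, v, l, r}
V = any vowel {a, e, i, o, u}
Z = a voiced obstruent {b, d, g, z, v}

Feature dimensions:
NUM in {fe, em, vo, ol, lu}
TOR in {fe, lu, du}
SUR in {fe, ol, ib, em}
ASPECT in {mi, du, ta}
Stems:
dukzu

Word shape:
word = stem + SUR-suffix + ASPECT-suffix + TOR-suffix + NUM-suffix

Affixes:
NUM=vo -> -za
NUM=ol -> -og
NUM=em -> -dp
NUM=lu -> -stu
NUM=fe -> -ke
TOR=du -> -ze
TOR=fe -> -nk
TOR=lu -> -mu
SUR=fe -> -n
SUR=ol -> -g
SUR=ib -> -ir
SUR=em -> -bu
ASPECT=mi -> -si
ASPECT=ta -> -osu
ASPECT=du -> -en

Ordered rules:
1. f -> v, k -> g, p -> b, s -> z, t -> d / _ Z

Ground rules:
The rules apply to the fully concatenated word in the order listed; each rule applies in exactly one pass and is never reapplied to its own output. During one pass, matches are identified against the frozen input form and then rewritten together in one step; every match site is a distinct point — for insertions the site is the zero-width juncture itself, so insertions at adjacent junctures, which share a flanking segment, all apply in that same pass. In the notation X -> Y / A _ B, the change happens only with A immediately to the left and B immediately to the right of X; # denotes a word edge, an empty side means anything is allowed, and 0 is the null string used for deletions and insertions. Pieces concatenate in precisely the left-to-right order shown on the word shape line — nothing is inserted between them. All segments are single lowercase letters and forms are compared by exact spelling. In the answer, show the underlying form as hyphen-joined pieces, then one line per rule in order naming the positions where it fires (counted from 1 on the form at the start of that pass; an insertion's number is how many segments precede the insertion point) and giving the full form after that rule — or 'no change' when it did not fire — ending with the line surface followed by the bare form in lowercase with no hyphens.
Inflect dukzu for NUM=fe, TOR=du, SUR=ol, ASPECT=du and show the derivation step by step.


underlying: dukzu-g-en-ze-ke
1. f -> v, k -> g, p -> b, s -> z, t -> d / _ Z: fires at position(s) 3: dugzugenzeke
surface: dugzugenzeke


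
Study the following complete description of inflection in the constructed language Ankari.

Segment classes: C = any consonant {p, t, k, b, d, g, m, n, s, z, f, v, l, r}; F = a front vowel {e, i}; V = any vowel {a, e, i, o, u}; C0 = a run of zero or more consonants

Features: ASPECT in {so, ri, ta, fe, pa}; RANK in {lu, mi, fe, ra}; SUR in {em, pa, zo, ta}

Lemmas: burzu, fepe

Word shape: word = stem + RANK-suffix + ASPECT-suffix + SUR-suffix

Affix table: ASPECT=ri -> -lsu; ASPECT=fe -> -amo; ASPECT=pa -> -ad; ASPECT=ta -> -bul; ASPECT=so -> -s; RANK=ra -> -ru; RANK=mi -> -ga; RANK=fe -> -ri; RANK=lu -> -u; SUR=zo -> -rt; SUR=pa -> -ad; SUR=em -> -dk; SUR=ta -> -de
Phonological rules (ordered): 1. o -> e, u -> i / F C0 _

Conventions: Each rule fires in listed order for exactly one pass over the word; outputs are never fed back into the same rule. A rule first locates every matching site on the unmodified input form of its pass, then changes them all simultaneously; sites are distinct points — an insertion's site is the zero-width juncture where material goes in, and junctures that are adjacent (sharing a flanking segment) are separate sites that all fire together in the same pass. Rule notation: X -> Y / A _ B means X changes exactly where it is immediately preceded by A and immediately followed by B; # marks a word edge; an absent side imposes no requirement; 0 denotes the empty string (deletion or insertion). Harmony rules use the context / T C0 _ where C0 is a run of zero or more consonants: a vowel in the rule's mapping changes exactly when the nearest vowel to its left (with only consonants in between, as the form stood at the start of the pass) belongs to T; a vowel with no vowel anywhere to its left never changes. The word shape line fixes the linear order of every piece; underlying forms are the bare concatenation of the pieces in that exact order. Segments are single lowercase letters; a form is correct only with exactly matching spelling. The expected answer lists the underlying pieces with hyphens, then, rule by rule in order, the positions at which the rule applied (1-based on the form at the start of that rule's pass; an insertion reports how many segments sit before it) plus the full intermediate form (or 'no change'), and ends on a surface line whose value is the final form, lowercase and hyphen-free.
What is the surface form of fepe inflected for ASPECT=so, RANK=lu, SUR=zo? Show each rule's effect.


underlying: fepe-u-s-rt
1. o -> e, u -> i / F C0 _: fires at position(s) 5: fepeisrt
surface: fepeisrt


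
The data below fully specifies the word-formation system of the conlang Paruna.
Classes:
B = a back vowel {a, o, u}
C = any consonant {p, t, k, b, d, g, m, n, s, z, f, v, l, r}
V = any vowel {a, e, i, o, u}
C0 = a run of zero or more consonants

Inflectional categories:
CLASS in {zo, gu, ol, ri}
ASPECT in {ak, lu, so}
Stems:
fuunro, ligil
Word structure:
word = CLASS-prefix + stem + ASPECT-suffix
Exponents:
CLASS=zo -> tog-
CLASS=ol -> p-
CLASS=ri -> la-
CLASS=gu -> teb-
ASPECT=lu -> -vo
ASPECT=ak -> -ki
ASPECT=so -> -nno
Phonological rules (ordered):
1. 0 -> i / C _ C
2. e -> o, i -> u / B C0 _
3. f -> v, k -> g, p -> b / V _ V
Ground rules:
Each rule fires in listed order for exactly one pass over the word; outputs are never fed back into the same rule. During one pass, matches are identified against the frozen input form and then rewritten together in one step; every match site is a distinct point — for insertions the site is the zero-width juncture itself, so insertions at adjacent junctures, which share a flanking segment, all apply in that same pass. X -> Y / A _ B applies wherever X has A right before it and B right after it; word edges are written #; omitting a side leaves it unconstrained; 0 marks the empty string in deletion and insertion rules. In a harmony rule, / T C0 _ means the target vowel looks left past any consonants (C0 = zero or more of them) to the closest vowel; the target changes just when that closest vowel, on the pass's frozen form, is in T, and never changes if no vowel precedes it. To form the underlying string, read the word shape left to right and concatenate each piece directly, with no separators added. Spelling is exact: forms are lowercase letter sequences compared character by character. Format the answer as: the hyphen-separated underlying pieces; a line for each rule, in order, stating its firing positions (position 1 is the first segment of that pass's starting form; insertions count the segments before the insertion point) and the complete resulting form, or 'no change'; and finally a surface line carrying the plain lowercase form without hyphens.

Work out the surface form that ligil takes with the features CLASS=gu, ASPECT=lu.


underlying: teb-ligil-vo
1. 0 -> i / C _ C: inserts after position(s) 3, 8: tebiligilivo
2. e -> o, i -> u / B C0 _: no change
3. f -> v, k -> g, p -> b / V _ V: no change
surface: tebiligilivo


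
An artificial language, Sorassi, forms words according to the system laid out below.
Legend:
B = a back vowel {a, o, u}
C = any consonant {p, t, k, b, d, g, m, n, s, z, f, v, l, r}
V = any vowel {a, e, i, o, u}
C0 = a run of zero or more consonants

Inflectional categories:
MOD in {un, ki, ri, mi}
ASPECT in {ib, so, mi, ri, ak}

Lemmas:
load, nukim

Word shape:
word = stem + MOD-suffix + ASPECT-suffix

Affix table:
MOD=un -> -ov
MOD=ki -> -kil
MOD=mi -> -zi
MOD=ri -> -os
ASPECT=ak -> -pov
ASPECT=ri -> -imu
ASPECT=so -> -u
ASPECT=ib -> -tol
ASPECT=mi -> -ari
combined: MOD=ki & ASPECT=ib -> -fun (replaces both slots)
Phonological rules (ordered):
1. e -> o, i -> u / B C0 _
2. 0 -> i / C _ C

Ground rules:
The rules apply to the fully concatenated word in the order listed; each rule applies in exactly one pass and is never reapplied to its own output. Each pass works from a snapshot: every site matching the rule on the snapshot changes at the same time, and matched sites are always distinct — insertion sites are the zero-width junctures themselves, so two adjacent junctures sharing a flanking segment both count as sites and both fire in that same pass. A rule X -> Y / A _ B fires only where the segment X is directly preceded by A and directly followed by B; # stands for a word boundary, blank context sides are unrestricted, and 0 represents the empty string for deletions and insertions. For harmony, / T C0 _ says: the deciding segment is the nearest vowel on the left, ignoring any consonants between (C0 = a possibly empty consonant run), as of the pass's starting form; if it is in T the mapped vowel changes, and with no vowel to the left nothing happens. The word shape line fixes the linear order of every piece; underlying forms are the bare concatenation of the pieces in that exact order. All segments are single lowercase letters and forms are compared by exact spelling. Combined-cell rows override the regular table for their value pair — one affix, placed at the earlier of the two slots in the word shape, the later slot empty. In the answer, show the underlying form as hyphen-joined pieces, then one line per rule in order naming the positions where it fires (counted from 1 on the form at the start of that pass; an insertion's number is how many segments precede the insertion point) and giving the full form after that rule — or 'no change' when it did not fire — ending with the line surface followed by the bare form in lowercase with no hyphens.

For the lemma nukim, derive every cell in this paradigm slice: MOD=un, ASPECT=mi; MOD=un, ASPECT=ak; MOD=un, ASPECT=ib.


cell MOD=un, ASPECT=mi:
underlying: nukim-ov-ari
1. e -> o, i -> u / B C0 _: fires at position(s) 4, 10: nukumovaru
2. 0 -> i / C _ C: no change
surface: nukumovaru

cell MOD=un, ASPECT=ak:
underlying: nukim-ov-pov
1. e -> o, i -> u / B C0 _: fires at position(s) 4: nukumovpov
2. 0 -> i / C _ C: inserts after position(s) 7: nukumovipov
surface: nukumovipov

cell MOD=un, ASPECT=ib:
underlying: nukim-ov-tol
1. e -> o, i -> u / B C0 _: fires at position(s) 4: nukumovtol
2. 0 -> i / C _ C: inserts after position(s) 7: nukumovitol
surface: nukumovitol
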